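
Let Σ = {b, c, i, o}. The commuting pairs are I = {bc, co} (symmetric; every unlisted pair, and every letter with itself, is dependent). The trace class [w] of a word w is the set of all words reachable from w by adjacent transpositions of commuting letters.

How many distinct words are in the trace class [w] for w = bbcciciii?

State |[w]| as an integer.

6

#0=b has no predecessor
#1=b depends on [0:b]
#2=c has no predecessor
#3=c depends on [2:c]
#4=i depends on [1:b, 3:c]
#5=c depends on [4:i]
#6=i depends on [5:c]
#7=i depends on [6:i]
#8=i depends on [7:i]
sources: [0:b, 2:c]
N(rest) = Σ N(rest − s) over sources s of rest; N(one piece) = 1:
  size 1 → [8]=1
  size 2 → [7,8]=1
  size 3 → [6,7,8]=1
  size 4 → [5,6,7,8]=1
  size 5 → [4,5,6,7,8]=1
  size 6 → [1,4,5,6,7,8]=1  [3,4,5,6,7,8]=1
  size 7 → [0,1,4,5,6,7,8]=1  [1,3,4,5,6,7,8]=2  [2,3,4,5,6,7,8]=1
  first=0(b) contributes 3
  first=2(c) contributes 3
|[w]| = 6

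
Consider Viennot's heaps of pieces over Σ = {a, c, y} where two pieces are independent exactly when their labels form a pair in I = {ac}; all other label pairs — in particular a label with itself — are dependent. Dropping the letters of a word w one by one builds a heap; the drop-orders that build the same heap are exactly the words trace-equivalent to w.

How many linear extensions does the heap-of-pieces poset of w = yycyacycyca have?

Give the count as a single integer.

0(y) covers ∅
1(y) covers 0:y
2(c) covers 1:y
3(y) covers 2:c
4(a) covers 3:y
5(c) covers 3:y
6(y) covers 4:a, 5:c
7(c) covers 6:y
8(y) covers 7:c
9(c) covers 8:y
10(a) covers 8:y
floor of heap: 0:y
completions by unplaced set U, small U first (add the entries for U minus each lowest piece of U):
  |U|=1: {9}:1  {10}:1
  |U|=2: {9,10}:2
  |U|=3: {8,9,10}:2
  |U|=4: {7,8,9,10}:2
  |U|=5: {6,7,8,9,10}:2
  |U|=6: {4,6,7,8,9,10}:2  {5,6,7,8,9,10}:2
  |U|=7: {4,5,6,7,8,9,10}:4
  |U|=8: {3,4,5,6,7,8,9,10}:4
  |U|=9: {2,3,4,5,6,7,8,9,10}:4
  start at 0(y): 4

4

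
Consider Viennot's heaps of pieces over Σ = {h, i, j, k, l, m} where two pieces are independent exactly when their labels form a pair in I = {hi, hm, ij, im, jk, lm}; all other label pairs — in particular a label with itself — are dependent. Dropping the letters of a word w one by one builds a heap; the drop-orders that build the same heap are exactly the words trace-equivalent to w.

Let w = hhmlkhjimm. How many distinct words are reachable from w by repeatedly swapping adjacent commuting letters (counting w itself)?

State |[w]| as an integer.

#0=h has no predecessor
#1=h depends on [0:h]
#2=m has no predecessor
#3=l depends on [1:h]
#4=k depends on [2:m, 3:l]
#5=h depends on [4:k]
#6=j depends on [5:h]
#7=i depends on [4:k]
#8=m depends on [6:j]
#9=m depends on [8:m]
sources: [0:h, 2:m]
N(rest) = Σ N(rest − s) over sources s of rest; N(one piece) = 1:
  size 1 → [7]=1  [9]=1
  size 2 → [7,9]=2  [8,9]=1
  size 3 → [6,8,9]=1  [7,8,9]=3
  size 4 → [5,6,8,9]=1  [6,7,8,9]=4
  size 5 → [5,6,7,8,9]=5
  size 6 → [4,5,6,7,8,9]=5
  size 7 → [2,4,5,6,7,8,9]=5  [3,4,5,6,7,8,9]=5
  size 8 → [1,3,4,5,6,7,8,9]=5  [2,3,4,5,6,7,8,9]=10
  first=0(h) contributes 15
  first=2(m) contributes 5
|[w]| = 20

20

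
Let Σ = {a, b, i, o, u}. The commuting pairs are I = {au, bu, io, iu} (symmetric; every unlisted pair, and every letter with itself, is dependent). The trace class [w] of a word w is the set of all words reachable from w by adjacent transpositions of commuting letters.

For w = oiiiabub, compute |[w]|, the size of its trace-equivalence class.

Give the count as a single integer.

22

piece 0:o — minimal
piece 1:i — minimal
piece 2:i rests on {1:i}
piece 3:i rests on {2:i}
piece 4:a rests on {0:o, 3:i}
piece 5:b rests on {4:a}
piece 6:u rests on {0:o}
piece 7:b rests on {5:b}
minimal pieces: {0:o, 1:i}
ways to finish when only these pieces remain (= sum over removing one remaining piece with nothing left below it):
  1 left: {6}→1  {7}→1
  2 left: {5,7}→1  {6,7}→2
  3 left: {4,5,7}→1  {5,6,7}→3
  4 left: {3,4,5,7}→1  {4,5,6,7}→4
  5 left: {0,4,5,6,7}→4  {2,3,4,5,7}→1  {3,4,5,6,7}→5
  6 left: {0,3,4,5,6,7}→9  {1,2,3,4,5,7}→1  {2,3,4,5,6,7}→6
  placing 0:o first → 7 extensions
  placing 1:i first → 15 extensions
total linear extensions = 22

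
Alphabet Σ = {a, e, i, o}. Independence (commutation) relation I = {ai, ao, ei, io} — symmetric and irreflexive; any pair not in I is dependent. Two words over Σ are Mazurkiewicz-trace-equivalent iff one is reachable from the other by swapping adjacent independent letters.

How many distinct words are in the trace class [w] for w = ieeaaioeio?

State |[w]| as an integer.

360

#0=i has no predecessor
#1=e has no predecessor
#2=e depends on [1:e]
#3=a depends on [2:e]
#4=a depends on [3:a]
#5=i depends on [0:i]
#6=o depends on [2:e]
#7=e depends on [4:a, 6:o]
#8=i depends on [5:i]
#9=o depends on [7:e]
sources: [0:i, 1:e]
N(rest) = Σ N(rest − s) over sources s of rest; N(one piece) = 1:
  size 1 → [8]=1  [9]=1
  size 2 → [5,8]=1  [7,9]=1  [8,9]=2
  size 3 → [0,5,8]=1  [4,7,9]=1  [5,8,9]=3  [6,7,9]=1  [7,8,9]=3
  size 4 → [0,5,8,9]=4  [3,4,7,9]=1  [4,6,7,9]=2  [4,7,8,9]=4  [5,7,8,9]=6  [6,7,8,9]=4
  size 5 → [0,5,7,8,9]=10  [3,4,6,7,9]=3  [3,4,7,8,9]=5  [4,5,7,8,9]=10  [4,6,7,8,9]=10  [5,6,7,8,9]=10
  size 6 → [0,4,5,7,8,9]=20  [0,5,6,7,8,9]=20  [2,3,4,6,7,9]=3  [3,4,5,7,8,9]=15  [3,4,6,7,8,9]=18  [4,5,6,7,8,9]=30
  size 7 → [0,3,4,5,7,8,9]=35  [0,4,5,6,7,8,9]=70  [1,2,3,4,6,7,9]=3  [2,3,4,6,7,8,9]=21  [3,4,5,6,7,8,9]=63
  size 8 → [0,3,4,5,6,7,8,9]=168  [1,2,3,4,6,7,8,9]=24  [2,3,4,5,6,7,8,9]=84
  first=0(i) contributes 108
  first=1(e) contributes 252
|[w]| = 360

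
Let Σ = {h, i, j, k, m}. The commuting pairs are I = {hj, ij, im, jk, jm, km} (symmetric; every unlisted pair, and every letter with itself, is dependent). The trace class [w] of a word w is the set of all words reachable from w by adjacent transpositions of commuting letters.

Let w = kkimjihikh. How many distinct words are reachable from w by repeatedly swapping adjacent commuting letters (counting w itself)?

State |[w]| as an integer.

50

piece 0:k — minimal
piece 1:k rests on {0:k}
piece 2:i rests on {1:k}
piece 3:m — minimal
piece 4:j — minimal
piece 5:i rests on {2:i}
piece 6:h rests on {3:m, 5:i}
piece 7:i rests on {6:h}
piece 8:k rests on {7:i}
piece 9:h rests on {8:k}
minimal pieces: {0:k, 3:m, 4:j}
ways to finish when only these pieces remain (= sum over removing one remaining piece with nothing left below it):
  1 left: {4}→1  {9}→1
  2 left: {4,9}→2  {8,9}→1
  3 left: {4,8,9}→3  {7,8,9}→1
  4 left: {4,7,8,9}→4  {6,7,8,9}→1
  5 left: {3,6,7,8,9}→1  {4,6,7,8,9}→5  {5,6,7,8,9}→1
  6 left: {2,5,6,7,8,9}→1  {3,4,6,7,8,9}→6  {3,5,6,7,8,9}→2  {4,5,6,7,8,9}→6
  7 left: {1,2,5,6,7,8,9}→1  {2,3,5,6,7,8,9}→3  {2,4,5,6,7,8,9}→7  {3,4,5,6,7,8,9}→14
  8 left: {0,1,2,5,6,7,8,9}→1  {1,2,3,5,6,7,8,9}→4  {1,2,4,5,6,7,8,9}→8  {2,3,4,5,6,7,8,9}→24
  placing 0:k first → 36 extensions
  placing 3:m first → 9 extensions
  placing 4:j first → 5 extensions
total linear extensions = 50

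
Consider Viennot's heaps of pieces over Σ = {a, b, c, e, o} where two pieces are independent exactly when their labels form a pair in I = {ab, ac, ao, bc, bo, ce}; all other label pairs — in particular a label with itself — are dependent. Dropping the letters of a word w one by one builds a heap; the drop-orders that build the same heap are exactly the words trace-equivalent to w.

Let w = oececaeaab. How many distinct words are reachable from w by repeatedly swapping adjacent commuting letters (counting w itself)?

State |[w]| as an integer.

108

0(o) covers ∅
1(e) covers 0:o
2(c) covers 0:o
3(e) covers 1:e
4(c) covers 2:c
5(a) covers 3:e
6(e) covers 5:a
7(a) covers 6:e
8(a) covers 7:a
9(b) covers 6:e
floor of heap: 0:o
completions by unplaced set U, small U first (add the entries for U minus each lowest piece of U):
  |U|=1: {4}:1  {8}:1  {9}:1
  |U|=2: {2,4}:1  {4,8}:2  {4,9}:2  {7,8}:1  {8,9}:2
  |U|=3: {2,4,8}:3  {2,4,9}:3  {4,7,8}:3  {4,8,9}:6  {7,8,9}:3
  |U|=4: {2,4,7,8}:6  {2,4,8,9}:12  {4,7,8,9}:12  {6,7,8,9}:3
  |U|=5: {2,4,7,8,9}:30  {4,6,7,8,9}:15  {5,6,7,8,9}:3
  |U|=6: {2,4,6,7,8,9}:45  {3,5,6,7,8,9}:3  {4,5,6,7,8,9}:18
  |U|=7: {1,3,5,6,7,8,9}:3  {2,4,5,6,7,8,9}:63  {3,4,5,6,7,8,9}:21
  |U|=8: {1,3,4,5,6,7,8,9}:24  {2,3,4,5,6,7,8,9}:84
  start at 0(o): 108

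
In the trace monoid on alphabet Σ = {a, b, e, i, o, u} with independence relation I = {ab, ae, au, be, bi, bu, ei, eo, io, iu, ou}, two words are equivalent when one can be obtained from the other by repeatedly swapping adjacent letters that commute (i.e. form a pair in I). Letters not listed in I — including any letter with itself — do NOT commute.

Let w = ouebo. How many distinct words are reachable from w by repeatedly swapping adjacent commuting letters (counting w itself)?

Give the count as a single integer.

10

drop 0:o onto floor
drop 1:u onto floor
drop 2:e onto {1:u}
drop 3:b onto {0:o}
drop 4:o onto {3:b}
ground layer = {0:o, 1:u}
drop-orders for the pieces not yet dropped (sum over which currently-grounded one goes next):
  1 to go: {2} 1  {4} 1
  2 to go: {1,2} 1  {2,4} 2  {3,4} 1
  3 to go: {0,3,4} 1  {1,2,4} 3  {2,3,4} 3
  if 0:o drops first: 6 orders
  if 1:u drops first: 4 orders
heap linearizations: 10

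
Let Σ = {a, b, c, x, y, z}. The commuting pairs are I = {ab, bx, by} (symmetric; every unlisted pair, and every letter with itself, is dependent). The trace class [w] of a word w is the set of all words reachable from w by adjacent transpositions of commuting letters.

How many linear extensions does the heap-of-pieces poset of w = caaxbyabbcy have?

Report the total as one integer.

#0=c has no predecessor
#1=a depends on [0:c]
#2=a depends on [1:a]
#3=x depends on [2:a]
#4=b depends on [0:c]
#5=y depends on [3:x]
#6=a depends on [5:y]
#7=b depends on [4:b]
#8=b depends on [7:b]
#9=c depends on [6:a, 8:b]
#10=y depends on [9:c]
sources: [0:c]
N(rest) = Σ N(rest − s) over sources s of rest; N(one piece) = 1:
  size 1 → [10]=1
  size 2 → [9,10]=1
  size 3 → [6,9,10]=1  [8,9,10]=1
  size 4 → [5,6,9,10]=1  [6,8,9,10]=2  [7,8,9,10]=1
  size 5 → [3,5,6,9,10]=1  [4,7,8,9,10]=1  [5,6,8,9,10]=3  [6,7,8,9,10]=3
  size 6 → [2,3,5,6,9,10]=1  [3,5,6,8,9,10]=4  [4,6,7,8,9,10]=4  [5,6,7,8,9,10]=6
  size 7 → [1,2,3,5,6,9,10]=1  [2,3,5,6,8,9,10]=5  [3,5,6,7,8,9,10]=10  [4,5,6,7,8,9,10]=10
  size 8 → [1,2,3,5,6,8,9,10]=6  [2,3,5,6,7,8,9,10]=15  [3,4,5,6,7,8,9,10]=20
  size 9 → [1,2,3,5,6,7,8,9,10]=21  [2,3,4,5,6,7,8,9,10]=35
  first=0(c) contributes 56

56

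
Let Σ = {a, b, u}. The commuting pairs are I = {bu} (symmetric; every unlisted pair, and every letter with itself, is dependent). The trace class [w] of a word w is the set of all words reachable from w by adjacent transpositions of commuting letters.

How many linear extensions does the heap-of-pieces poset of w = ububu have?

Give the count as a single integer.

#0=u has no predecessor
#1=b has no predecessor
#2=u depends on [0:u]
#3=b depends on [1:b]
#4=u depends on [2:u]
sources: [0:u, 1:b]
N(rest) = Σ N(rest − s) over sources s of rest; N(one piece) = 1:
  size 1 → [3]=1  [4]=1
  size 2 → [1,3]=1  [2,4]=1  [3,4]=2
  size 3 → [0,2,4]=1  [1,3,4]=3  [2,3,4]=3
  first=0(u) contributes 6
  first=1(b) contributes 4
|[w]| = 10

10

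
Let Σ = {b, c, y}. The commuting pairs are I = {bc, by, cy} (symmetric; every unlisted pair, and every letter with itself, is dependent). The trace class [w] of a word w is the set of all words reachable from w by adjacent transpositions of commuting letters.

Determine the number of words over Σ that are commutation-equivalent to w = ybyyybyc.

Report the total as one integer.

168

0(y) covers ∅
1(b) covers ∅
2(y) covers 0:y
3(y) covers 2:y
4(y) covers 3:y
5(b) covers 1:b
6(y) covers 4:y
7(c) covers ∅
floor of heap: 0:y, 1:b, 7:c
completions by unplaced set U, small U first (add the entries for U minus each lowest piece of U):
  |U|=1: {5}:1  {6}:1  {7}:1
  |U|=2: {1,5}:1  {4,6}:1  {5,6}:2  {5,7}:2  {6,7}:2
  |U|=3: {1,5,6}:3  {1,5,7}:3  {3,4,6}:1  {4,5,6}:3  {4,6,7}:3  {5,6,7}:6
  |U|=4: {1,4,5,6}:6  {1,5,6,7}:12  {2,3,4,6}:1  {3,4,5,6}:4  {3,4,6,7}:4  {4,5,6,7}:12
  |U|=5: {0,2,3,4,6}:1  {1,3,4,5,6}:10  {1,4,5,6,7}:30  {2,3,4,5,6}:5  {2,3,4,6,7}:5  {3,4,5,6,7}:20
  |U|=6: {0,2,3,4,5,6}:6  {0,2,3,4,6,7}:6  {1,2,3,4,5,6}:15  {1,3,4,5,6,7}:60  {2,3,4,5,6,7}:30
  start at 0(y): 105
  start at 1(b): 42
  start at 7(c): 21
sum over floor = 168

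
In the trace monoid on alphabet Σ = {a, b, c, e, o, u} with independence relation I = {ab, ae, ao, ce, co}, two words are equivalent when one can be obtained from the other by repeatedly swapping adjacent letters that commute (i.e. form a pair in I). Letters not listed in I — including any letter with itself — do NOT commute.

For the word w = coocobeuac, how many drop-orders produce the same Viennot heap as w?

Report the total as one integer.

10

piece 0:c — minimal
piece 1:o — minimal
piece 2:o rests on {1:o}
piece 3:c rests on {0:c}
piece 4:o rests on {2:o}
piece 5:b rests on {3:c, 4:o}
piece 6:e rests on {5:b}
piece 7:u rests on {6:e}
piece 8:a rests on {7:u}
piece 9:c rests on {8:a}
minimal pieces: {0:c, 1:o}
ways to finish when only these pieces remain (= sum over removing one remaining piece with nothing left below it):
  1 left: {9}→1
  2 left: {8,9}→1
  3 left: {7,8,9}→1
  4 left: {6,7,8,9}→1
  5 left: {5,6,7,8,9}→1
  6 left: {3,5,6,7,8,9}→1  {4,5,6,7,8,9}→1
  7 left: {0,3,5,6,7,8,9}→1  {2,4,5,6,7,8,9}→1  {3,4,5,6,7,8,9}→2
  8 left: {0,3,4,5,6,7,8,9}→3  {1,2,4,5,6,7,8,9}→1  {2,3,4,5,6,7,8,9}→3
  placing 0:c first → 4 extensions
  placing 1:o first → 6 extensions
total linear extensions = 10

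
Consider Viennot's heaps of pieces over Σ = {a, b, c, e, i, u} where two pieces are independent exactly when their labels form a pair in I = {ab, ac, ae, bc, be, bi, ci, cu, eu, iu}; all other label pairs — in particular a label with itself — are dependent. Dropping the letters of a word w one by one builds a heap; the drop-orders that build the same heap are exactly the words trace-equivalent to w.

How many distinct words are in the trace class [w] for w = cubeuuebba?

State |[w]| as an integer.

360

piece 0:c — minimal
piece 1:u — minimal
piece 2:b rests on {1:u}
piece 3:e rests on {0:c}
piece 4:u rests on {2:b}
piece 5:u rests on {4:u}
piece 6:e rests on {3:e}
piece 7:b rests on {5:u}
piece 8:b rests on {7:b}
piece 9:a rests on {5:u}
minimal pieces: {0:c, 1:u}
ways to finish when only these pieces remain (= sum over removing one remaining piece with nothing left below it):
  1 left: {6}→1  {8}→1  {9}→1
  2 left: {3,6}→1  {6,8}→2  {6,9}→2  {7,8}→1  {8,9}→2
  3 left: {0,3,6}→1  {3,6,8}→3  {3,6,9}→3  {6,7,8}→3  {6,8,9}→6  {7,8,9}→3
  4 left: {0,3,6,8}→4  {0,3,6,9}→4  {3,6,7,8}→6  {3,6,8,9}→12  {5,7,8,9}→3  {6,7,8,9}→12
  5 left: {0,3,6,7,8}→10  {0,3,6,8,9}→20  {3,6,7,8,9}→30  {4,5,7,8,9}→3  {5,6,7,8,9}→15
  6 left: {0,3,6,7,8,9}→60  {2,4,5,7,8,9}→3  {3,5,6,7,8,9}→45  {4,5,6,7,8,9}→18
  7 left: {0,3,5,6,7,8,9}→105  {1,2,4,5,7,8,9}→3  {2,4,5,6,7,8,9}→21  {3,4,5,6,7,8,9}→63
  8 left: {0,3,4,5,6,7,8,9}→168  {1,2,4,5,6,7,8,9}→24  {2,3,4,5,6,7,8,9}→84
  placing 0:c first → 108 extensions
  placing 1:u first → 252 extensions
total linear extensions = 360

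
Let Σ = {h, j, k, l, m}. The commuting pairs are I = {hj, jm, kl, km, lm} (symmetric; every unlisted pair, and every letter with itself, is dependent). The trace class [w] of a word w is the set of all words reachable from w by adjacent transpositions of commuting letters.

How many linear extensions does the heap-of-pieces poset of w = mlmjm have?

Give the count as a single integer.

drop 0:m onto floor
drop 1:l onto floor
drop 2:m onto {0:m}
drop 3:j onto {1:l}
drop 4:m onto {2:m}
ground layer = {0:m, 1:l}
drop-orders for the pieces not yet dropped (sum over which currently-grounded one goes next):
  1 to go: {3} 1  {4} 1
  2 to go: {1,3} 1  {2,4} 1  {3,4} 2
  3 to go: {0,2,4} 1  {1,3,4} 3  {2,3,4} 3
  if 0:m drops first: 6 orders
  if 1:l drops first: 4 orders
heap linearizations: 10

10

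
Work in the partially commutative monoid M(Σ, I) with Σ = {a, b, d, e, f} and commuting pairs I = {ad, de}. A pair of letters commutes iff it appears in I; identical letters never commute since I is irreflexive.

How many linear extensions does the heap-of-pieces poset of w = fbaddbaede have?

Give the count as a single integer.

piece 0:f — minimal
piece 1:b rests on {0:f}
piece 2:a rests on {1:b}
piece 3:d rests on {1:b}
piece 4:d rests on {3:d}
piece 5:b rests on {2:a, 4:d}
piece 6:a rests on {5:b}
piece 7:e rests on {6:a}
piece 8:d rests on {5:b}
piece 9:e rests on {7:e}
minimal pieces: {0:f}
ways to finish when only these pieces remain (= sum over removing one remaining piece with nothing left below it):
  1 left: {8}→1  {9}→1
  2 left: {7,9}→1  {8,9}→2
  3 left: {6,7,9}→1  {7,8,9}→3
  4 left: {6,7,8,9}→4
  5 left: {5,6,7,8,9}→4
  6 left: {2,5,6,7,8,9}→4  {4,5,6,7,8,9}→4
  7 left: {2,4,5,6,7,8,9}→8  {3,4,5,6,7,8,9}→4
  8 left: {2,3,4,5,6,7,8,9}→12
  placing 0:f first → 12 extensions

12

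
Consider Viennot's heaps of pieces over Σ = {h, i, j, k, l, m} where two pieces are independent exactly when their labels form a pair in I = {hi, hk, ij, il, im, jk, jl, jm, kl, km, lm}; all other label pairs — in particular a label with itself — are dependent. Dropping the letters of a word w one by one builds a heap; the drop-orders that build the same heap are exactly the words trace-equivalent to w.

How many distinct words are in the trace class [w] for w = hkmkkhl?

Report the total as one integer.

35

#0=h has no predecessor
#1=k has no predecessor
#2=m depends on [0:h]
#3=k depends on [1:k]
#4=k depends on [3:k]
#5=h depends on [2:m]
#6=l depends on [5:h]
sources: [0:h, 1:k]
N(rest) = Σ N(rest − s) over sources s of rest; N(one piece) = 1:
  size 1 → [4]=1  [6]=1
  size 2 → [3,4]=1  [4,6]=2  [5,6]=1
  size 3 → [1,3,4]=1  [2,5,6]=1  [3,4,6]=3  [4,5,6]=3
  size 4 → [0,2,5,6]=1  [1,3,4,6]=4  [2,4,5,6]=4  [3,4,5,6]=6
  size 5 → [0,2,4,5,6]=5  [1,3,4,5,6]=10  [2,3,4,5,6]=10
  first=0(h) contributes 20
  first=1(k) contributes 15
|[w]| = 35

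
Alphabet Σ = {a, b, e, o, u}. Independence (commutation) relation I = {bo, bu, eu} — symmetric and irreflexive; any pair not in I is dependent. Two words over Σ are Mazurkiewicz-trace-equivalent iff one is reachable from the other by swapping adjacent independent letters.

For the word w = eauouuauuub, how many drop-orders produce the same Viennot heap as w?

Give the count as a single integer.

0(e) covers ∅
1(a) covers 0:e
2(u) covers 1:a
3(o) covers 2:u
4(u) covers 3:o
5(u) covers 4:u
6(a) covers 5:u
7(u) covers 6:a
8(u) covers 7:u
9(u) covers 8:u
10(b) covers 6:a
floor of heap: 0:e
completions by unplaced set U, small U first (add the entries for U minus each lowest piece of U):
  |U|=1: {9}:1  {10}:1
  |U|=2: {8,9}:1  {9,10}:2
  |U|=3: {7,8,9}:1  {8,9,10}:3
  |U|=4: {7,8,9,10}:4
  |U|=5: {6,7,8,9,10}:4
  |U|=6: {5,6,7,8,9,10}:4
  |U|=7: {4,5,6,7,8,9,10}:4
  |U|=8: {3,4,5,6,7,8,9,10}:4
  |U|=9: {2,3,4,5,6,7,8,9,10}:4
  start at 0(e): 4

4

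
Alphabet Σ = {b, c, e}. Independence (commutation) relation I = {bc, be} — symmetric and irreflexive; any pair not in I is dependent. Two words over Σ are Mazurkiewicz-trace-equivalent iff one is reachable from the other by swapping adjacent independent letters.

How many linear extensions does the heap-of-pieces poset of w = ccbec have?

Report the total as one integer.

5

drop 0:c onto floor
drop 1:c onto {0:c}
drop 2:b onto floor
drop 3:e onto {1:c}
drop 4:c onto {3:e}
ground layer = {0:c, 2:b}
drop-orders for the pieces not yet dropped (sum over which currently-grounded one goes next):
  1 to go: {2} 1  {4} 1
  2 to go: {2,4} 2  {3,4} 1
  3 to go: {1,3,4} 1  {2,3,4} 3
  if 0:c drops first: 4 orders
  if 2:b drops first: 1 orders
heap linearizations: 5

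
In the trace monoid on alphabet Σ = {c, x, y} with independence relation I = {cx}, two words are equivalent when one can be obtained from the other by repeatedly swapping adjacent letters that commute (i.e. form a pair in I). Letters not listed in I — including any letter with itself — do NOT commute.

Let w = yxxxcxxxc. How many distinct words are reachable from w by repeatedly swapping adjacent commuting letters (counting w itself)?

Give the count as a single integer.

28

drop 0:y onto floor
drop 1:x onto {0:y}
drop 2:x onto {1:x}
drop 3:x onto {2:x}
drop 4:c onto {0:y}
drop 5:x onto {3:x}
drop 6:x onto {5:x}
drop 7:x onto {6:x}
drop 8:c onto {4:c}
ground layer = {0:y}
drop-orders for the pieces not yet dropped (sum over which currently-grounded one goes next):
  1 to go: {7} 1  {8} 1
  2 to go: {4,8} 1  {6,7} 1  {7,8} 2
  3 to go: {4,7,8} 3  {5,6,7} 1  {6,7,8} 3
  4 to go: {3,5,6,7} 1  {4,6,7,8} 6  {5,6,7,8} 4
  5 to go: {2,3,5,6,7} 1  {3,5,6,7,8} 5  {4,5,6,7,8} 10
  6 to go: {1,2,3,5,6,7} 1  {2,3,5,6,7,8} 6  {3,4,5,6,7,8} 15
  7 to go: {1,2,3,5,6,7,8} 7  {2,3,4,5,6,7,8} 21
  if 0:y drops first: 28 orders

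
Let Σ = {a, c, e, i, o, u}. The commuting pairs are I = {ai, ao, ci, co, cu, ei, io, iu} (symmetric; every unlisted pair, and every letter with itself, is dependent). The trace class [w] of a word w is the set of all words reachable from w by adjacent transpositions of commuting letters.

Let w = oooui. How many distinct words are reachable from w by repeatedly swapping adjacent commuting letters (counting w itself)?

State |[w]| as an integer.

5

piece 0:o — minimal
piece 1:o rests on {0:o}
piece 2:o rests on {1:o}
piece 3:u rests on {2:o}
piece 4:i — minimal
minimal pieces: {0:o, 4:i}
ways to finish when only these pieces remain (= sum over removing one remaining piece with nothing left below it):
  1 left: {3}→1  {4}→1
  2 left: {2,3}→1  {3,4}→2
  3 left: {1,2,3}→1  {2,3,4}→3
  placing 0:o first → 4 extensions
  placing 4:i first → 1 extensions
total linear extensions = 5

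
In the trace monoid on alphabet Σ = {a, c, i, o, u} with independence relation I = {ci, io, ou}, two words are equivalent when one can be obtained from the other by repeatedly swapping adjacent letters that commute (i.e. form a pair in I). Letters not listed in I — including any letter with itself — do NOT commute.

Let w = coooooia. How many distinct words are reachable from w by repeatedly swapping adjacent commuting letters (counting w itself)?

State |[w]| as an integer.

7

drop 0:c onto floor
drop 1:o onto {0:c}
drop 2:o onto {1:o}
drop 3:o onto {2:o}
drop 4:o onto {3:o}
drop 5:o onto {4:o}
drop 6:i onto floor
drop 7:a onto {5:o, 6:i}
ground layer = {0:c, 6:i}
drop-orders for the pieces not yet dropped (sum over which currently-grounded one goes next):
  1 to go: {7} 1
  2 to go: {5,7} 1  {6,7} 1
  3 to go: {4,5,7} 1  {5,6,7} 2
  4 to go: {3,4,5,7} 1  {4,5,6,7} 3
  5 to go: {2,3,4,5,7} 1  {3,4,5,6,7} 4
  6 to go: {1,2,3,4,5,7} 1  {2,3,4,5,6,7} 5
  if 0:c drops first: 6 orders
  if 6:i drops first: 1 orders
heap linearizations: 7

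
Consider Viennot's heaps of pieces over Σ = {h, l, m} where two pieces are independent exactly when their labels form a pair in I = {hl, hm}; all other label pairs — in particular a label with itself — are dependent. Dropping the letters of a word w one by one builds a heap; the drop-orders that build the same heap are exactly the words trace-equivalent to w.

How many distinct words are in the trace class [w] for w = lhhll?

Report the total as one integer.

#0=l has no predecessor
#1=h has no predecessor
#2=h depends on [1:h]
#3=l depends on [0:l]
#4=l depends on [3:l]
sources: [0:l, 1:h]
N(rest) = Σ N(rest − s) over sources s of rest; N(one piece) = 1:
  size 1 → [2]=1  [4]=1
  size 2 → [1,2]=1  [2,4]=2  [3,4]=1
  size 3 → [0,3,4]=1  [1,2,4]=3  [2,3,4]=3
  first=0(l) contributes 6
  first=1(h) contributes 4
|[w]| = 10

10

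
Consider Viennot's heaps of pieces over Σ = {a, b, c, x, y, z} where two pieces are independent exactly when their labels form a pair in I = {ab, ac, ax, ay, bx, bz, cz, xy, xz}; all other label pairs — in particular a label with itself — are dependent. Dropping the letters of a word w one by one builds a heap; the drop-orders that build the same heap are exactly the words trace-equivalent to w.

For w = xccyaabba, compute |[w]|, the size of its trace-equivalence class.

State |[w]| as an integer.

drop 0:x onto floor
drop 1:c onto {0:x}
drop 2:c onto {1:c}
drop 3:y onto {2:c}
drop 4:a onto floor
drop 5:a onto {4:a}
drop 6:b onto {3:y}
drop 7:b onto {6:b}
drop 8:a onto {5:a}
ground layer = {0:x, 4:a}
drop-orders for the pieces not yet dropped (sum over which currently-grounded one goes next):
  1 to go: {7} 1  {8} 1
  2 to go: {5,8} 1  {6,7} 1  {7,8} 2
  3 to go: {3,6,7} 1  {4,5,8} 1  {5,7,8} 3  {6,7,8} 3
  4 to go: {2,3,6,7} 1  {3,6,7,8} 4  {4,5,7,8} 4  {5,6,7,8} 6
  5 to go: {1,2,3,6,7} 1  {2,3,6,7,8} 5  {3,5,6,7,8} 10  {4,5,6,7,8} 10
  6 to go: {0,1,2,3,6,7} 1  {1,2,3,6,7,8} 6  {2,3,5,6,7,8} 15  {3,4,5,6,7,8} 20
  7 to go: {0,1,2,3,6,7,8} 7  {1,2,3,5,6,7,8} 21  {2,3,4,5,6,7,8} 35
  if 0:x drops first: 56 orders
  if 4:a drops first: 28 orders
heap linearizations: 84

84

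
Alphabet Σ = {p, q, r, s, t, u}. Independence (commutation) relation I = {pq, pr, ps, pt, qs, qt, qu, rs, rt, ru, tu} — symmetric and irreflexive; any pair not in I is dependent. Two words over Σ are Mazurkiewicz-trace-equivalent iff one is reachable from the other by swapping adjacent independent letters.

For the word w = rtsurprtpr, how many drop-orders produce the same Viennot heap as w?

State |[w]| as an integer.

840

piece 0:r — minimal
piece 1:t — minimal
piece 2:s rests on {1:t}
piece 3:u rests on {2:s}
piece 4:r rests on {0:r}
piece 5:p rests on {3:u}
piece 6:r rests on {4:r}
piece 7:t rests on {2:s}
piece 8:p rests on {5:p}
piece 9:r rests on {6:r}
minimal pieces: {0:r, 1:t}
ways to finish when only these pieces remain (= sum over removing one remaining piece with nothing left below it):
  1 left: {7}→1  {8}→1  {9}→1
  2 left: {5,8}→1  {6,9}→1  {7,8}→2  {7,9}→2  {8,9}→2
  3 left: {3,5,8}→1  {4,6,9}→1  {5,7,8}→3  {5,8,9}→3  {6,7,9}→3  {6,8,9}→3  {7,8,9}→6
  4 left: {0,4,6,9}→1  {3,5,7,8}→4  {3,5,8,9}→4  {4,6,7,9}→4  {4,6,8,9}→4  {5,6,8,9}→6  {5,7,8,9}→12  {6,7,8,9}→12
  5 left: {0,4,6,7,9}→5  {0,4,6,8,9}→5  {2,3,5,7,8}→4  {3,5,6,8,9}→10  {3,5,7,8,9}→20  {4,5,6,8,9}→10  {4,6,7,8,9}→20  {5,6,7,8,9}→30
  6 left: {0,4,5,6,8,9}→15  {0,4,6,7,8,9}→30  {1,2,3,5,7,8}→4  {2,3,5,7,8,9}→24  {3,4,5,6,8,9}→20  {3,5,6,7,8,9}→60  {4,5,6,7,8,9}→60
  7 left: {0,3,4,5,6,8,9}→35  {0,4,5,6,7,8,9}→105  {1,2,3,5,7,8,9}→28  {2,3,5,6,7,8,9}→84  {3,4,5,6,7,8,9}→140
  8 left: {0,3,4,5,6,7,8,9}→280  {1,2,3,5,6,7,8,9}→112  {2,3,4,5,6,7,8,9}→224
  placing 0:r first → 336 extensions
  placing 1:t first → 504 extensions
total linear extensions = 840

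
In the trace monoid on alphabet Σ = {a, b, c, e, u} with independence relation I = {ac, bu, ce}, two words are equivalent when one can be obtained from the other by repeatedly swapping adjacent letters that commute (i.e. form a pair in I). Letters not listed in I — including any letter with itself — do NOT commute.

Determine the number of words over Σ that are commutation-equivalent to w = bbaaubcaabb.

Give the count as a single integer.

6

0(b) covers ∅
1(b) covers 0:b
2(a) covers 1:b
3(a) covers 2:a
4(u) covers 3:a
5(b) covers 3:a
6(c) covers 4:u, 5:b
7(a) covers 4:u, 5:b
8(a) covers 7:a
9(b) covers 6:c, 8:a
10(b) covers 9:b
floor of heap: 0:b
completions by unplaced set U, small U first (add the entries for U minus each lowest piece of U):
  |U|=1: {10}:1
  |U|=2: {9,10}:1
  |U|=3: {6,9,10}:1  {8,9,10}:1
  |U|=4: {6,8,9,10}:2  {7,8,9,10}:1
  |U|=5: {6,7,8,9,10}:3
  |U|=6: {4,6,7,8,9,10}:3  {5,6,7,8,9,10}:3
  |U|=7: {4,5,6,7,8,9,10}:6
  |U|=8: {3,4,5,6,7,8,9,10}:6
  |U|=9: {2,3,4,5,6,7,8,9,10}:6
  start at 0(b): 6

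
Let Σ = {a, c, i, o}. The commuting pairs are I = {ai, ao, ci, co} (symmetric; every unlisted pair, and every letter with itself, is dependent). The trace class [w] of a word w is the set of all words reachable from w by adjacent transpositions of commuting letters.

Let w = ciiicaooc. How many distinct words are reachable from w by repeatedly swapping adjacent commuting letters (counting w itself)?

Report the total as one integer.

0(c) covers ∅
1(i) covers ∅
2(i) covers 1:i
3(i) covers 2:i
4(c) covers 0:c
5(a) covers 4:c
6(o) covers 3:i
7(o) covers 6:o
8(c) covers 5:a
floor of heap: 0:c, 1:i
completions by unplaced set U, small U first (add the entries for U minus each lowest piece of U):
  |U|=1: {7}:1  {8}:1
  |U|=2: {5,8}:1  {6,7}:1  {7,8}:2
  |U|=3: {3,6,7}:1  {4,5,8}:1  {5,7,8}:3  {6,7,8}:3
  |U|=4: {0,4,5,8}:1  {2,3,6,7}:1  {3,6,7,8}:4  {4,5,7,8}:4  {5,6,7,8}:6
  |U|=5: {0,4,5,7,8}:5  {1,2,3,6,7}:1  {2,3,6,7,8}:5  {3,5,6,7,8}:10  {4,5,6,7,8}:10
  |U|=6: {0,4,5,6,7,8}:15  {1,2,3,6,7,8}:6  {2,3,5,6,7,8}:15  {3,4,5,6,7,8}:20
  |U|=7: {0,3,4,5,6,7,8}:35  {1,2,3,5,6,7,8}:21  {2,3,4,5,6,7,8}:35
  start at 0(c): 56
  start at 1(i): 70
sum over floor = 126

126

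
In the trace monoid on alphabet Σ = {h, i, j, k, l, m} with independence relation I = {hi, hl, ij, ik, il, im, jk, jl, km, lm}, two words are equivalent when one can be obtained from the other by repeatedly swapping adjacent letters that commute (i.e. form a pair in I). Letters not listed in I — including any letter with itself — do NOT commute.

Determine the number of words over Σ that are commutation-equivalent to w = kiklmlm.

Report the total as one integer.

piece 0:k — minimal
piece 1:i — minimal
piece 2:k rests on {0:k}
piece 3:l rests on {2:k}
piece 4:m — minimal
piece 5:l rests on {3:l}
piece 6:m rests on {4:m}
minimal pieces: {0:k, 1:i, 4:m}
ways to finish when only these pieces remain (= sum over removing one remaining piece with nothing left below it):
  1 left: {1}→1  {5}→1  {6}→1
  2 left: {1,5}→2  {1,6}→2  {3,5}→1  {4,6}→1  {5,6}→2
  3 left: {1,3,5}→3  {1,4,6}→3  {1,5,6}→6  {2,3,5}→1  {3,5,6}→3  {4,5,6}→3
  4 left: {0,2,3,5}→1  {1,2,3,5}→4  {1,3,5,6}→12  {1,4,5,6}→12  {2,3,5,6}→4  {3,4,5,6}→6
  5 left: {0,1,2,3,5}→5  {0,2,3,5,6}→5  {1,2,3,5,6}→20  {1,3,4,5,6}→30  {2,3,4,5,6}→10
  placing 0:k first → 60 extensions
  placing 1:i first → 15 extensions
  placing 4:m first → 30 extensions
total linear extensions = 105

105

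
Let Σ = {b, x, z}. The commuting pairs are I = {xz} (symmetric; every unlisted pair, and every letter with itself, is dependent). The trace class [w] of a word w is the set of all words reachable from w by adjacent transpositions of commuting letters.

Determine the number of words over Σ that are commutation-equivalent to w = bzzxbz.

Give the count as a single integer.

#0=b has no predecessor
#1=z depends on [0:b]
#2=z depends on [1:z]
#3=x depends on [0:b]
#4=b depends on [2:z, 3:x]
#5=z depends on [4:b]
sources: [0:b]
N(rest) = Σ N(rest − s) over sources s of rest; N(one piece) = 1:
  size 1 → [5]=1
  size 2 → [4,5]=1
  size 3 → [2,4,5]=1  [3,4,5]=1
  size 4 → [1,2,4,5]=1  [2,3,4,5]=2
  first=0(b) contributes 3

3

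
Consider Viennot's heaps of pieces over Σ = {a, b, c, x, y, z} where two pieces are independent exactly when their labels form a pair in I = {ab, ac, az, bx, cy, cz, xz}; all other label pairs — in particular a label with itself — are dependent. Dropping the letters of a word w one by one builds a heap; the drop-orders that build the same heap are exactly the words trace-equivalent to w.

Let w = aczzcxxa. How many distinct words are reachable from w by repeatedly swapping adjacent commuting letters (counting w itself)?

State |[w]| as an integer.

#0=a has no predecessor
#1=c has no predecessor
#2=z has no predecessor
#3=z depends on [2:z]
#4=c depends on [1:c]
#5=x depends on [0:a, 4:c]
#6=x depends on [5:x]
#7=a depends on [6:x]
sources: [0:a, 1:c, 2:z]
N(rest) = Σ N(rest − s) over sources s of rest; N(one piece) = 1:
  size 1 → [3]=1  [7]=1
  size 2 → [2,3]=1  [3,7]=2  [6,7]=1
  size 3 → [2,3,7]=3  [3,6,7]=3  [5,6,7]=1
  size 4 → [0,5,6,7]=1  [2,3,6,7]=6  [3,5,6,7]=4  [4,5,6,7]=1
  size 5 → [0,3,5,6,7]=5  [0,4,5,6,7]=2  [1,4,5,6,7]=1  [2,3,5,6,7]=10  [3,4,5,6,7]=5
  size 6 → [0,1,4,5,6,7]=3  [0,2,3,5,6,7]=15  [0,3,4,5,6,7]=12  [1,3,4,5,6,7]=6  [2,3,4,5,6,7]=15
  first=0(a) contributes 21
  first=1(c) contributes 42
  first=2(z) contributes 21
|[w]| = 84

84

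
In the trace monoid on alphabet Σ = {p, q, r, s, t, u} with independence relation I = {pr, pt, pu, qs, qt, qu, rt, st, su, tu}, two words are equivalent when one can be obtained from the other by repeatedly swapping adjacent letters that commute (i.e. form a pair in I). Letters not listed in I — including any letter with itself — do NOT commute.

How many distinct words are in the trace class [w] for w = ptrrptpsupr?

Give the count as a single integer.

drop 0:p onto floor
drop 1:t onto floor
drop 2:r onto floor
drop 3:r onto {2:r}
drop 4:p onto {0:p}
drop 5:t onto {1:t}
drop 6:p onto {4:p}
drop 7:s onto {3:r, 6:p}
drop 8:u onto {3:r}
drop 9:p onto {7:s}
drop 10:r onto {7:s, 8:u}
ground layer = {0:p, 1:t, 2:r}
drop-orders for the pieces not yet dropped (sum over which currently-grounded one goes next):
  1 to go: {5} 1  {9} 1  {10} 1
  2 to go: {1,5} 1  {5,9} 2  {5,10} 2  {8,10} 1  {9,10} 2
  3 to go: {1,5,9} 3  {1,5,10} 3  {5,8,10} 3  {5,9,10} 6  {7,9,10} 2  {8,9,10} 3
  4 to go: {1,5,8,10} 6  {1,5,9,10} 12  {5,7,9,10} 8  {5,8,9,10} 12  {6,7,9,10} 2  {7,8,9,10} 5
  5 to go: {1,5,7,9,10} 20  {1,5,8,9,10} 30  {3,7,8,9,10} 5  {4,6,7,9,10} 2  {5,6,7,9,10} 10  {5,7,8,9,10} 25  {6,7,8,9,10} 7
  6 to go: {0,4,6,7,9,10} 2  {1,5,6,7,9,10} 30  {1,5,7,8,9,10} 75  {2,3,7,8,9,10} 5  {3,5,7,8,9,10} 30  {3,6,7,8,9,10} 12  {4,5,6,7,9,10} 12  {4,6,7,8,9,10} 9  {5,6,7,8,9,10} 42
  7 to go: {0,4,5,6,7,9,10} 14  {0,4,6,7,8,9,10} 11  {1,3,5,7,8,9,10} 105  {1,4,5,6,7,9,10} 42  {1,5,6,7,8,9,10} 147  {2,3,5,7,8,9,10} 35  {2,3,6,7,8,9,10} 17  {3,4,6,7,8,9,10} 21  {3,5,6,7,8,9,10} 84  {4,5,6,7,8,9,10} 63
  8 to go: {0,1,4,5,6,7,9,10} 56  {0,3,4,6,7,8,9,10} 32  {0,4,5,6,7,8,9,10} 88  {1,2,3,5,7,8,9,10} 140  {1,3,5,6,7,8,9,10} 336  {1,4,5,6,7,8,9,10} 252  {2,3,4,6,7,8,9,10} 38  {2,3,5,6,7,8,9,10} 136  {3,4,5,6,7,8,9,10} 168
  9 to go: {0,1,4,5,6,7,8,9,10} 396  {0,2,3,4,6,7,8,9,10} 70  {0,3,4,5,6,7,8,9,10} 288  {1,2,3,5,6,7,8,9,10} 612  {1,3,4,5,6,7,8,9,10} 756  {2,3,4,5,6,7,8,9,10} 342
  if 0:p drops first: 1710 orders
  if 1:t drops first: 700 orders
  if 2:r drops first: 1440 orders
heap linearizations: 3850

3850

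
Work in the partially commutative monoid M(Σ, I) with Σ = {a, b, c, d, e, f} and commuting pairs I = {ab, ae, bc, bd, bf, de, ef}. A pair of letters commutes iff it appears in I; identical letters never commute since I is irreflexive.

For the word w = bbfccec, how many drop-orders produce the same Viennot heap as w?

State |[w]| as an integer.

10

#0=b has no predecessor
#1=b depends on [0:b]
#2=f has no predecessor
#3=c depends on [2:f]
#4=c depends on [3:c]
#5=e depends on [1:b, 4:c]
#6=c depends on [5:e]
sources: [0:b, 2:f]
N(rest) = Σ N(rest − s) over sources s of rest; N(one piece) = 1:
  size 1 → [6]=1
  size 2 → [5,6]=1
  size 3 → [1,5,6]=1  [4,5,6]=1
  size 4 → [0,1,5,6]=1  [1,4,5,6]=2  [3,4,5,6]=1
  size 5 → [0,1,4,5,6]=3  [1,3,4,5,6]=3  [2,3,4,5,6]=1
  first=0(b) contributes 4
  first=2(f) contributes 6
|[w]| = 10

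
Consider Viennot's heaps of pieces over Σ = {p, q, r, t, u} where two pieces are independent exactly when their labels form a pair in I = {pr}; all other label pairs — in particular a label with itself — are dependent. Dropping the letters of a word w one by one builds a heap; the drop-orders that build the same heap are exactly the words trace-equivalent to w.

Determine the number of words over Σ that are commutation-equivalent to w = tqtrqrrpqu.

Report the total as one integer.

3

piece 0:t — minimal
piece 1:q rests on {0:t}
piece 2:t rests on {1:q}
piece 3:r rests on {2:t}
piece 4:q rests on {3:r}
piece 5:r rests on {4:q}
piece 6:r rests on {5:r}
piece 7:p rests on {4:q}
piece 8:q rests on {6:r, 7:p}
piece 9:u rests on {8:q}
minimal pieces: {0:t}
ways to finish when only these pieces remain (= sum over removing one remaining piece with nothing left below it):
  1 left: {9}→1
  2 left: {8,9}→1
  3 left: {6,8,9}→1  {7,8,9}→1
  4 left: {5,6,8,9}→1  {6,7,8,9}→2
  5 left: {5,6,7,8,9}→3
  6 left: {4,5,6,7,8,9}→3
  7 left: {3,4,5,6,7,8,9}→3
  8 left: {2,3,4,5,6,7,8,9}→3
  placing 0:t first → 3 extensions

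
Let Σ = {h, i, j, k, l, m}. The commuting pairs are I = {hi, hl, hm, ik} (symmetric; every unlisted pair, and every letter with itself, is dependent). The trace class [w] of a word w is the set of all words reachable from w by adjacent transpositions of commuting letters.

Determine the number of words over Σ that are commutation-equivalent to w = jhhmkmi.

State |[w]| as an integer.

3

#0=j has no predecessor
#1=h depends on [0:j]
#2=h depends on [1:h]
#3=m depends on [0:j]
#4=k depends on [2:h, 3:m]
#5=m depends on [4:k]
#6=i depends on [5:m]
sources: [0:j]
N(rest) = Σ N(rest − s) over sources s of rest; N(one piece) = 1:
  size 1 → [6]=1
  size 2 → [5,6]=1
  size 3 → [4,5,6]=1
  size 4 → [2,4,5,6]=1  [3,4,5,6]=1
  size 5 → [1,2,4,5,6]=1  [2,3,4,5,6]=2
  first=0(j) contributes 3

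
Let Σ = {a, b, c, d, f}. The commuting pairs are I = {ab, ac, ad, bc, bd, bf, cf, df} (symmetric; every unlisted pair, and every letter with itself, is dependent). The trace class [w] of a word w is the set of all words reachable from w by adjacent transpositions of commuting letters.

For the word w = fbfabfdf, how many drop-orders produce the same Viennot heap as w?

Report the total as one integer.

168

drop 0:f onto floor
drop 1:b onto floor
drop 2:f onto {0:f}
drop 3:a onto {2:f}
drop 4:b onto {1:b}
drop 5:f onto {3:a}
drop 6:d onto floor
drop 7:f onto {5:f}
ground layer = {0:f, 1:b, 6:d}
drop-orders for the pieces not yet dropped (sum over which currently-grounded one goes next):
  1 to go: {4} 1  {6} 1  {7} 1
  2 to go: {1,4} 1  {4,6} 2  {4,7} 2  {5,7} 1  {6,7} 2
  3 to go: {1,4,6} 3  {1,4,7} 3  {3,5,7} 1  {4,5,7} 3  {4,6,7} 6  {5,6,7} 3
  4 to go: {1,4,5,7} 6  {1,4,6,7} 12  {2,3,5,7} 1  {3,4,5,7} 4  {3,5,6,7} 4  {4,5,6,7} 12
  5 to go: {0,2,3,5,7} 1  {1,3,4,5,7} 10  {1,4,5,6,7} 30  {2,3,4,5,7} 5  {2,3,5,6,7} 5  {3,4,5,6,7} 20
  6 to go: {0,2,3,4,5,7} 6  {0,2,3,5,6,7} 6  {1,2,3,4,5,7} 15  {1,3,4,5,6,7} 60  {2,3,4,5,6,7} 30
  if 0:f drops first: 105 orders
  if 1:b drops first: 42 orders
  if 6:d drops first: 21 orders
heap linearizations: 168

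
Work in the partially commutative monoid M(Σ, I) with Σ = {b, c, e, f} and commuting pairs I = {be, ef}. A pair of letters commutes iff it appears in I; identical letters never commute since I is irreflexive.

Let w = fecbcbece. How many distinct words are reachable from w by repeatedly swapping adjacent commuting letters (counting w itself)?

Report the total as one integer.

4

drop 0:f onto floor
drop 1:e onto floor
drop 2:c onto {0:f, 1:e}
drop 3:b onto {2:c}
drop 4:c onto {3:b}
drop 5:b onto {4:c}
drop 6:e onto {4:c}
drop 7:c onto {5:b, 6:e}
drop 8:e onto {7:c}
ground layer = {0:f, 1:e}
drop-orders for the pieces not yet dropped (sum over which currently-grounded one goes next):
  1 to go: {8} 1
  2 to go: {7,8} 1
  3 to go: {5,7,8} 1  {6,7,8} 1
  4 to go: {5,6,7,8} 2
  5 to go: {4,5,6,7,8} 2
  6 to go: {3,4,5,6,7,8} 2
  7 to go: {2,3,4,5,6,7,8} 2
  if 0:f drops first: 2 orders
  if 1:e drops first: 2 orders
heap linearizations: 4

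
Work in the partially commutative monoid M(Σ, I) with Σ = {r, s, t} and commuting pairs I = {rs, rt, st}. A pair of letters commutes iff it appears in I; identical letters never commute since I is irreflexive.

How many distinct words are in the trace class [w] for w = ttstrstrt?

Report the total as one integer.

drop 0:t onto floor
drop 1:t onto {0:t}
drop 2:s onto floor
drop 3:t onto {1:t}
drop 4:r onto floor
drop 5:s onto {2:s}
drop 6:t onto {3:t}
drop 7:r onto {4:r}
drop 8:t onto {6:t}
ground layer = {0:t, 2:s, 4:r}
drop-orders for the pieces not yet dropped (sum over which currently-grounded one goes next):
  1 to go: {5} 1  {7} 1  {8} 1
  2 to go: {2,5} 1  {4,7} 1  {5,7} 2  {5,8} 2  {6,8} 1  {7,8} 2
  3 to go: {2,5,7} 3  {2,5,8} 3  {3,6,8} 1  {4,5,7} 3  {4,7,8} 3  {5,6,8} 3  {5,7,8} 6  {6,7,8} 3
  4 to go: {1,3,6,8} 1  {2,4,5,7} 6  {2,5,6,8} 6  {2,5,7,8} 12  {3,5,6,8} 4  {3,6,7,8} 4  {4,5,7,8} 12  {4,6,7,8} 6  {5,6,7,8} 12
  5 to go: {0,1,3,6,8} 1  {1,3,5,6,8} 5  {1,3,6,7,8} 5  {2,3,5,6,8} 10  {2,4,5,7,8} 30  {2,5,6,7,8} 30  {3,4,6,7,8} 10  {3,5,6,7,8} 20  {4,5,6,7,8} 30
  6 to go: {0,1,3,5,6,8} 6  {0,1,3,6,7,8} 6  {1,2,3,5,6,8} 15  {1,3,4,6,7,8} 15  {1,3,5,6,7,8} 30  {2,3,5,6,7,8} 60  {2,4,5,6,7,8} 90  {3,4,5,6,7,8} 60
  7 to go: {0,1,2,3,5,6,8} 21  {0,1,3,4,6,7,8} 21  {0,1,3,5,6,7,8} 42  {1,2,3,5,6,7,8} 105  {1,3,4,5,6,7,8} 105  {2,3,4,5,6,7,8} 210
  if 0:t drops first: 420 orders
  if 2:s drops first: 168 orders
  if 4:r drops first: 168 orders
heap linearizations: 756

756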